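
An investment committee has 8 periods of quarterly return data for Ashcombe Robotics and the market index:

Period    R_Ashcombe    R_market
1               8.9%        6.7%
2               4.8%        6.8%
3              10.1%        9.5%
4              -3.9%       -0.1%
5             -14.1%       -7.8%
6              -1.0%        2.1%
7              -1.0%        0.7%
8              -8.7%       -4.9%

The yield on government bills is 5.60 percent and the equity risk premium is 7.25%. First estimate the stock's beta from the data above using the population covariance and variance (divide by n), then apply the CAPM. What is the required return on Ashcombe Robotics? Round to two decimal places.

15.64%

Mean R_i = (8.9 + 4.8 + 10.1 − 3.9 − 14.1 − 1.0 − 1.0 − 8.7) / 8 = -0.6125%
Mean R_m = (6.7 + 6.8 + 9.5 − 0.1 − 7.8 + 2.1 + 0.7 − 4.9) / 8 = 1.6250%
Σ(R_i − R̄_i)(R_m − R̄_m) = 346.3825  ⇒  Cov = 346.3825 / 8 = 43.2978
Σ(R_m − R̄_m)² = 250.0150  ⇒  Var(R_m) = 250.0150 / 8 = 31.2519
β = Cov / Var(R_m) = 43.2978 / 31.2519 = 1.3854
E(R) = R_f + β × MRP = 5.60% + 1.3854 × 7.25% = 15.64%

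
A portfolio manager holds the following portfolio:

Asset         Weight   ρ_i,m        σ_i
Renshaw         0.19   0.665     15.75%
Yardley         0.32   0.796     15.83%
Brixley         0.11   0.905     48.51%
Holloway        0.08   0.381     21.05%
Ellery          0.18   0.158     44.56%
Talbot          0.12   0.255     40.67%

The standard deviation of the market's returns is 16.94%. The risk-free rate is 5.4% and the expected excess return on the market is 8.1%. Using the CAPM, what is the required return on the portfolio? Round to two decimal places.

β_Renshaw = 0.665 × 15.75% / 16.94% = 0.6183
β_Yardley = 0.796 × 15.83% / 16.94% = 0.7438
β_Brixley = 0.905 × 48.51% / 16.94% = 2.5916
β_Holloway = 0.381 × 21.05% / 16.94% = 0.4734
β_Ellery = 0.158 × 44.56% / 16.94% = 0.4156
β_Talbot = 0.255 × 40.67% / 16.94% = 0.6122
β_P = Σ w_i β_i = 0.19×0.6183 + 0.32×0.7438 + 0.11×2.5916 + 0.08×0.4734 + 0.18×0.4156 + 0.12×0.6122 = 0.8267
E(R_P) = R_f + β_P × MRP = 5.4% + 0.8267 × 8.1% = 12.10%

12.10%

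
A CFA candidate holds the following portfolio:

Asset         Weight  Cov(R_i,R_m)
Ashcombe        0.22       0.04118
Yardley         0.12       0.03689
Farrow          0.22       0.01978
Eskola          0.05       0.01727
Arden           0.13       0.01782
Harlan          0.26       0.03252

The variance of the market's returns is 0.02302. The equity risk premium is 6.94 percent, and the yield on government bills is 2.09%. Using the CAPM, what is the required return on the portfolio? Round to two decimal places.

β_Ashcombe = 0.04118 / 0.02302 = 1.7889
β_Yardley = 0.03689 / 0.02302 = 1.6025
β_Farrow = 0.01978 / 0.02302 = 0.8593
β_Eskola = 0.01727 / 0.02302 = 0.7502
β_Arden = 0.01782 / 0.02302 = 0.7741
β_Harlan = 0.03252 / 0.02302 = 1.4127
β_P = Σ w_i β_i = 0.22×1.7889 + 0.12×1.6025 + 0.22×0.8593 + 0.05×0.7502 + 0.13×0.7741 + 0.26×1.4127 = 1.2803
E(R_P) = R_f + β_P × MRP = 2.09% + 1.2803 × 6.94% = 10.98%

10.98%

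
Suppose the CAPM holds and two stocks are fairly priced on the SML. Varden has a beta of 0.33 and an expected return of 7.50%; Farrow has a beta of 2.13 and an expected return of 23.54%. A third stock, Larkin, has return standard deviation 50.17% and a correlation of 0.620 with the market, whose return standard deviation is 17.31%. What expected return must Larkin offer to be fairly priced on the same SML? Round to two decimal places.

20.57%

MRP = (23.54% − 7.50%) / (2.13 − 0.33) = 8.9111%
R_f = 7.50% − 0.33 × 8.9111% = 4.5593%
β_Larkin = ρ·σ_i/σ_m = 0.620 × 50.17 / 17.31 = 1.7970
E(R_Larkin) = R_f + β × MRP = 4.5593% + 1.7970 × 8.9111% = 20.57%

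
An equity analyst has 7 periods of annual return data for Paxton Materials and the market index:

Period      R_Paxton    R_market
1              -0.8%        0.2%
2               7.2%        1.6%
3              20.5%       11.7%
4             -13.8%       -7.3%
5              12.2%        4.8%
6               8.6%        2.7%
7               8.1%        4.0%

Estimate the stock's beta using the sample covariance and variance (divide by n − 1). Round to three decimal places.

1.852

Mean R_i = (-0.8 + 7.2 + 20.5 − 13.8 + 12.2 + 8.6 + 8.1) / 7 = 6.0000%
Mean R_m = (0.2 + 1.6 + 11.7 − 7.3 + 4.8 + 2.7 + 4.0) / 7 = 2.5286%
Σ(R_i − R̄_i)(R_m − R̄_m) = 359.9300  ⇒  Cov = 359.9300 / 6 = 59.9883
Σ(R_m − R̄_m)² = 194.3543  ⇒  Var(R_m) = 194.3543 / 6 = 32.3924
β = Cov / Var(R_m) = 59.9883 / 32.3924 = 1.8519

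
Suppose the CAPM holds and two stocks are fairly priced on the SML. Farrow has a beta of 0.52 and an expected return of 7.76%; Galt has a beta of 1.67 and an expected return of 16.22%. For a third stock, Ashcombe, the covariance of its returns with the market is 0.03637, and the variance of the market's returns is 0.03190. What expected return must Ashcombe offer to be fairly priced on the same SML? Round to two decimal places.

MRP = (16.22% − 7.76%) / (1.67 − 0.52) = 7.3565%
R_f = 7.76% − 0.52 × 7.3565% = 3.9346%
β_Ashcombe = Cov / Var(R_m) = 0.03637 / 0.03190 = 1.1401
E(R_Ashcombe) = R_f + β × MRP = 3.9346% + 1.1401 × 7.3565% = 12.32%

12.32%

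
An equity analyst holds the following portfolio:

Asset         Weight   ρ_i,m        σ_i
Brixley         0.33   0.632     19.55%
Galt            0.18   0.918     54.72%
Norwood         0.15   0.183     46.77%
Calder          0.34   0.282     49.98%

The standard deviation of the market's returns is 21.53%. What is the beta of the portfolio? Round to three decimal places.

β_Brixley = 0.632 × 19.55% / 21.53% = 0.5739
β_Galt = 0.918 × 54.72% / 21.53% = 2.3332
β_Norwood = 0.183 × 46.77% / 21.53% = 0.3975
β_Calder = 0.282 × 49.98% / 21.53% = 0.6546
β_P = Σ w_i β_i = 0.33×0.5739 + 0.18×2.3332 + 0.15×0.3975 + 0.34×0.6546 = 0.8916

0.892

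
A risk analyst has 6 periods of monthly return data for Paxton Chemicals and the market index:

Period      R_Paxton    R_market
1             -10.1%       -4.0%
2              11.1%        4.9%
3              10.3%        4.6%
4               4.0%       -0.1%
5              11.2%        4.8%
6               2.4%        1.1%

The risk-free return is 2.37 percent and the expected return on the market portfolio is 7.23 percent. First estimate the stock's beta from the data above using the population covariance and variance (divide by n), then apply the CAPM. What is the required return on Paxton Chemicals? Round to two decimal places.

13.26%

Mean R_i = (-10.1 + 11.1 + 10.3 + 4.0 + 11.2 + 2.4) / 6 = 4.8167%
Mean R_m = (-4.0 + 4.9 + 4.6 − 0.1 + 4.8 + 1.1) / 6 = 1.8833%
Σ(R_i − R̄_i)(R_m − R̄_m) = 143.7417  ⇒  Cov = 143.7417 / 6 = 23.9570
Σ(R_m − R̄_m)² = 64.1483  ⇒  Var(R_m) = 64.1483 / 6 = 10.6914
β = Cov / Var(R_m) = 23.9570 / 10.6914 = 2.2408
MRP = 7.23% − 2.37% = 4.86%
E(R) = R_f + β × MRP = 2.37% + 2.2408 × 4.86% = 13.26%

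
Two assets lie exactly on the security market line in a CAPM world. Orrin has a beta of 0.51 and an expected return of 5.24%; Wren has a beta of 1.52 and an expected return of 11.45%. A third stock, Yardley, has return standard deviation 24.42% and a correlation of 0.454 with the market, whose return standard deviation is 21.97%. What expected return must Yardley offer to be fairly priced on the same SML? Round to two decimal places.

MRP = (11.45% − 5.24%) / (1.52 − 0.51) = 6.1485%
R_f = 5.24% − 0.51 × 6.1485% = 2.1043%
β_Yardley = ρ·σ_i/σ_m = 0.454 × 24.42 / 21.97 = 0.5046
E(R_Yardley) = R_f + β × MRP = 2.1043% + 0.5046 × 6.1485% = 5.21%

5.21%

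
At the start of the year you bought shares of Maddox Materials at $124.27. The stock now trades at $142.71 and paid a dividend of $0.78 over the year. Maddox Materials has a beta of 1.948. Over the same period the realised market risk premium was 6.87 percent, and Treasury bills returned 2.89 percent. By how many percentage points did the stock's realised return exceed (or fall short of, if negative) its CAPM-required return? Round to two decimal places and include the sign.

-0.81%

Realised HPR = (P1 + D1 − P0) / P0 = (142.71 + 0.78 − 124.27) / 124.27 = 19.22 / 124.27 = 15.4663%
CAPM required = R_f + β·MRP = 2.89% + 1.948 × 6.87% = 16.27276%
α = realised − required = 15.4663% − 16.27276% = -0.81%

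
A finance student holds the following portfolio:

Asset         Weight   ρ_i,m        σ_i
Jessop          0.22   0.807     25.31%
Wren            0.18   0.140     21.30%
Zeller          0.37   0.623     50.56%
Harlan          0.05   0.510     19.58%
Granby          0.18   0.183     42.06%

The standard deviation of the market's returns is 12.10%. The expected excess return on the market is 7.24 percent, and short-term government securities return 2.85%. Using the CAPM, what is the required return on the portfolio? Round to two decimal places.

β_Jessop = 0.807 × 25.31% / 12.10% = 1.6880
β_Wren = 0.140 × 21.30% / 12.10% = 0.2464
β_Zeller = 0.623 × 50.56% / 12.10% = 2.6032
β_Harlan = 0.510 × 19.58% / 12.10% = 0.8253
β_Granby = 0.183 × 42.06% / 12.10% = 0.6361
β_P = Σ w_i β_i = 0.22×1.6880 + 0.18×0.2464 + 0.37×2.6032 + 0.05×0.8253 + 0.18×0.6361 = 1.5347
E(R_P) = R_f + β_P × MRP = 2.85% + 1.5347 × 7.24% = 13.96%

13.96%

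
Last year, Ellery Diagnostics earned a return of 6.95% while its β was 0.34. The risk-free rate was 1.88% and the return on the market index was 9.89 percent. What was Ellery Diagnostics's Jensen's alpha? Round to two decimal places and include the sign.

+2.35%

Market excess return = 9.89% − 1.88% = 8.01%
CAPM benchmark = R_f + β(R_m − R_f) = 1.88% + 0.34 × 8.01% = 4.6034%
α = actual − benchmark = 6.95% − 4.6034% = +2.35%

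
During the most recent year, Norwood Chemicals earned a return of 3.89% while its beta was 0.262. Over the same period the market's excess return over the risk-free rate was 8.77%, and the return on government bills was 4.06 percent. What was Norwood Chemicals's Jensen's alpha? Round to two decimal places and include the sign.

CAPM benchmark = R_f + β(R_m − R_f) = 4.06% + 0.262 × 8.77% = 6.35774%
α = actual − benchmark = 3.89% − 6.35774% = -2.47%

-2.47%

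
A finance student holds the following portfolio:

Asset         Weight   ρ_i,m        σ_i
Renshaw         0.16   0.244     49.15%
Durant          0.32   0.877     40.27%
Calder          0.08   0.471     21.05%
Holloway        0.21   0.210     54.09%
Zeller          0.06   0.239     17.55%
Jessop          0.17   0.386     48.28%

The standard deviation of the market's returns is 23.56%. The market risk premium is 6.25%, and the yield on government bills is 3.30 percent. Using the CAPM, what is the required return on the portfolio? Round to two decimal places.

8.56%

β_Renshaw = 0.244 × 49.15% / 23.56% = 0.5090
β_Durant = 0.877 × 40.27% / 23.56% = 1.4990
β_Calder = 0.471 × 21.05% / 23.56% = 0.4208
β_Holloway = 0.210 × 54.09% / 23.56% = 0.4821
β_Zeller = 0.239 × 17.55% / 23.56% = 0.1780
β_Jessop = 0.386 × 48.28% / 23.56% = 0.7910
β_P = Σ w_i β_i = 0.16×0.5090 + 0.32×1.4990 + 0.08×0.4208 + 0.21×0.4821 + 0.06×0.1780 + 0.17×0.7910 = 0.8412
E(R_P) = R_f + β_P × MRP = 3.30% + 0.8412 × 6.25% = 8.56%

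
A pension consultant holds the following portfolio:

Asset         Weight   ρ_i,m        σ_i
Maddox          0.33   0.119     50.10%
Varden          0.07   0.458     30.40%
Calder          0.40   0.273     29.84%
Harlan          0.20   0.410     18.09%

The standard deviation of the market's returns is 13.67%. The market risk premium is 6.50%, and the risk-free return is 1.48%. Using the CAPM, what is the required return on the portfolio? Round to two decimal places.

β_Maddox = 0.119 × 50.10% / 13.67% = 0.4361
β_Varden = 0.458 × 30.40% / 13.67% = 1.0185
β_Calder = 0.273 × 29.84% / 13.67% = 0.5959
β_Harlan = 0.410 × 18.09% / 13.67% = 0.5426
β_P = Σ w_i β_i = 0.33×0.4361 + 0.07×1.0185 + 0.40×0.5959 + 0.20×0.5426 = 0.5621
E(R_P) = R_f + β_P × MRP = 1.48% + 0.5621 × 6.50% = 5.13%

5.13%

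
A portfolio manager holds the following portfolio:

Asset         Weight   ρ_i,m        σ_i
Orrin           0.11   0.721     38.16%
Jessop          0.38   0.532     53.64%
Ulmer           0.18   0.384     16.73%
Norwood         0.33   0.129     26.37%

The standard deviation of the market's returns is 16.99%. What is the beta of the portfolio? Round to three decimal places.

0.951

β_Orrin = 0.721 × 38.16% / 16.99% = 1.6194
β_Jessop = 0.532 × 53.64% / 16.99% = 1.6796
β_Ulmer = 0.384 × 16.73% / 16.99% = 0.3781
β_Norwood = 0.129 × 26.37% / 16.99% = 0.2002
β_P = Σ w_i β_i = 0.11×1.6194 + 0.38×1.6796 + 0.18×0.3781 + 0.33×0.2002 = 0.9505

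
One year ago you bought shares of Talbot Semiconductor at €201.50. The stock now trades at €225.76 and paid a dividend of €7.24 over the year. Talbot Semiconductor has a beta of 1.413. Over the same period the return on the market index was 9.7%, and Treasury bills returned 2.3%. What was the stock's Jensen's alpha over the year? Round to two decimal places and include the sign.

+2.88%

Realised HPR = (P1 + D1 − P0) / P0 = (225.76 + 7.24 − 201.50) / 201.50 = 31.50 / 201.50 = 15.6328%
MRP = 9.7% − 2.3% = 7.40%
CAPM required = R_f + β·MRP = 2.3% + 1.413 × 7.4% = 12.7562%
α = realised − required = 15.6328% − 12.7562% = +2.88%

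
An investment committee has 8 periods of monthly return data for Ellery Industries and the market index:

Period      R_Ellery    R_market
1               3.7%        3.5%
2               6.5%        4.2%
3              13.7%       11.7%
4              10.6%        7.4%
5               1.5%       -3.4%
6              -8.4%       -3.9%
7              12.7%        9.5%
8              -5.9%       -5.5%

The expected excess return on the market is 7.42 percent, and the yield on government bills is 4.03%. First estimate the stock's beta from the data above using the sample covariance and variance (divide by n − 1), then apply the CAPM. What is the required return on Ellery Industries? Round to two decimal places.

Mean R_i = (3.7 + 6.5 + 13.7 + 10.6 + 1.5 − 8.4 + 12.7 − 5.9) / 8 = 4.3000%
Mean R_m = (3.5 + 4.2 + 11.7 + 7.4 − 3.4 − 3.9 + 9.5 − 5.5) / 8 = 2.9375%
Σ(R_i − R̄_i)(R_m − R̄_m) = 358.6900  ⇒  Cov = 358.6900 / 7 = 51.2414
Σ(R_m − R̄_m)² = 299.7788  ⇒  Var(R_m) = 299.7788 / 7 = 42.8255
β = Cov / Var(R_m) = 51.2414 / 42.8255 = 1.1965
E(R) = R_f + β × MRP = 4.03% + 1.1965 × 7.42% = 12.91%

12.91%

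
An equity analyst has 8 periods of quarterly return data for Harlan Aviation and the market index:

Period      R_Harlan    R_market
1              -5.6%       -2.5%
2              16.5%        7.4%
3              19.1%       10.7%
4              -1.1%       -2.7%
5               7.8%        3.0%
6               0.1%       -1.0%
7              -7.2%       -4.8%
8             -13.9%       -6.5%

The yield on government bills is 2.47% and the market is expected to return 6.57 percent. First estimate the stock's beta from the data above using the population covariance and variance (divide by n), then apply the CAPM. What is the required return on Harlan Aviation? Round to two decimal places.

Mean R_i = (-5.6 + 16.5 + 19.1 − 1.1 + 7.8 + 0.1 − 7.2 − 13.9) / 8 = 1.9625%
Mean R_m = (-2.5 + 7.4 + 10.7 − 2.7 + 3.0 − 1.0 − 4.8 − 6.5) / 8 = 0.4500%
Σ(R_i − R̄_i)(R_m − R̄_m) = 484.5850  ⇒  Cov = 484.5850 / 8 = 60.5731
Σ(R_m − R̄_m)² = 256.4600  ⇒  Var(R_m) = 256.4600 / 8 = 32.0575
β = Cov / Var(R_m) = 60.5731 / 32.0575 = 1.8895
MRP = 6.57% − 2.47% = 4.10%
E(R) = R_f + β × MRP = 2.47% + 1.8895 × 4.10% = 10.22%

10.22%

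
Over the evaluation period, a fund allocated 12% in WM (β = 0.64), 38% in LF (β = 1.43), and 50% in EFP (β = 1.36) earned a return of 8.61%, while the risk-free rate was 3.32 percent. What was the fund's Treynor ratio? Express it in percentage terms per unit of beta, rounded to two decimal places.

4.07%

β_P = 0.12×0.64 + 0.38×1.43 + 0.50×1.36 = 1.3002
Treynor = (R_P − R_f) / β_P = (8.61% − 3.32%) / 1.3002 = 5.29% / 1.3002 = 4.07%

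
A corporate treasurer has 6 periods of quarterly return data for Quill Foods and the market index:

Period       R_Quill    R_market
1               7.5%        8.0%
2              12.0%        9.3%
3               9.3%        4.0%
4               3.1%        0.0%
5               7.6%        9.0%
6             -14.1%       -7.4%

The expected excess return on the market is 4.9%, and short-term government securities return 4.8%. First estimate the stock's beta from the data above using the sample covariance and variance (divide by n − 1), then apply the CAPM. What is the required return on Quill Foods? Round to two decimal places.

Mean R_i = (7.5 + 12.0 + 9.3 + 3.1 + 7.6 − 14.1) / 6 = 4.2333%
Mean R_m = (8.0 + 9.3 + 4.0 + 0.0 + 9.0 − 7.4) / 6 = 3.8167%
Σ(R_i − R̄_i)(R_m − R̄_m) = 284.5967  ⇒  Cov = 284.5967 / 5 = 56.9193
Σ(R_m − R̄_m)² = 214.8483  ⇒  Var(R_m) = 214.8483 / 5 = 42.9697
β = Cov / Var(R_m) = 56.9193 / 42.9697 = 1.3246
E(R) = R_f + β × MRP = 4.8% + 1.3246 × 4.9% = 11.29%

11.29%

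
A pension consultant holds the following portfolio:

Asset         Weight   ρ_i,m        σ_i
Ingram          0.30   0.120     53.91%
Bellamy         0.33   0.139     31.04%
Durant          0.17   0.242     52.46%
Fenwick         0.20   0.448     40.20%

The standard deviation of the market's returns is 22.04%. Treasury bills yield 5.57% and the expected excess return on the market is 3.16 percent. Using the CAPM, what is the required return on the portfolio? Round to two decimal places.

β_Ingram = 0.120 × 53.91% / 22.04% = 0.2935
β_Bellamy = 0.139 × 31.04% / 22.04% = 0.1958
β_Durant = 0.242 × 52.46% / 22.04% = 0.5760
β_Fenwick = 0.448 × 40.20% / 22.04% = 0.8171
β_P = Σ w_i β_i = 0.30×0.2935 + 0.33×0.1958 + 0.17×0.5760 + 0.20×0.8171 = 0.4140
E(R_P) = R_f + β_P × MRP = 5.57% + 0.4140 × 3.16% = 6.88%

6.88%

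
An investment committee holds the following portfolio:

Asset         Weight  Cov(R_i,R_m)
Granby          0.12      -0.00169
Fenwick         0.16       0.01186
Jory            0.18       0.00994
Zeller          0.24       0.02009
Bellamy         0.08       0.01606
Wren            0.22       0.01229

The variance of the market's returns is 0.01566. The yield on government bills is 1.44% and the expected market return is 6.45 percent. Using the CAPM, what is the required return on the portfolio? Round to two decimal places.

β_Granby = -0.00169 / 0.01566 = -0.1079
β_Fenwick = 0.01186 / 0.01566 = 0.7573
β_Jory = 0.00994 / 0.01566 = 0.6347
β_Zeller = 0.02009 / 0.01566 = 1.2829
β_Bellamy = 0.01606 / 0.01566 = 1.0255
β_Wren = 0.01229 / 0.01566 = 0.7848
β_P = Σ w_i β_i = 0.12×-0.1079 + 0.16×0.7573 + 0.18×0.6347 + 0.24×1.2829 + 0.08×1.0255 + 0.22×0.7848 = 0.7851
MRP = 6.45% − 1.44% = 5.01%
E(R_P) = R_f + β_P × MRP = 1.44% + 0.7851 × 5.01% = 5.37%

5.37%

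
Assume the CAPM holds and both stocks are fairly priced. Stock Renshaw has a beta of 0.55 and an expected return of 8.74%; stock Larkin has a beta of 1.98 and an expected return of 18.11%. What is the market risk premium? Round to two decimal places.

6.55%

Both satisfy E(R) = R_f + β·MRP, so the slope of the SML is
MRP = (18.11% − 8.74%) / (1.98 − 0.55) = 9.37% / 1.43 = 6.5524%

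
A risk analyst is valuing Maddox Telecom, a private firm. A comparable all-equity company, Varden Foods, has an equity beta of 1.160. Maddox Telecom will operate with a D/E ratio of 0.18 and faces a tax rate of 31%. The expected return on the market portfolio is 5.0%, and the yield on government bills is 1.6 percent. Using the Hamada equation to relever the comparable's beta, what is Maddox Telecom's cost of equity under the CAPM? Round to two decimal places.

β_L = β_U × [1 + (1 − t)(D/E)] = 1.160 × [1 + (1 − 0.31) × 0.18]
    = 1.160 × [1 + 0.69 × 0.18] = 1.160 × 1.1242 = 1.3041
MRP = 5.0% − 1.6% = 3.40%
E(R) = R_f + β_L × MRP = 1.6% + 1.3041 × 3.4% = 6.03%

6.03%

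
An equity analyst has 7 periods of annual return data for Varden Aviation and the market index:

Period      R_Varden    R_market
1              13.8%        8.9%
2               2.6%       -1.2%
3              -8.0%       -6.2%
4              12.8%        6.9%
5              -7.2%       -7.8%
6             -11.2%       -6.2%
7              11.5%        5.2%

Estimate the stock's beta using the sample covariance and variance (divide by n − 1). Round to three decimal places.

Mean R_i = (13.8 + 2.6 − 8.0 + 12.8 − 7.2 − 11.2 + 11.5) / 7 = 2.0429%
Mean R_m = (8.9 − 1.2 − 6.2 + 6.9 − 7.8 − 6.2 + 5.2) / 7 = -0.0571%
Σ(R_i − R̄_i)(R_m − R̄_m) = 443.8371  ⇒  Cov = 443.8371 / 6 = 73.9729
Σ(R_m − R̄_m)² = 292.9971  ⇒  Var(R_m) = 292.9971 / 6 = 48.8329
β = Cov / Var(R_m) = 73.9729 / 48.8329 = 1.5148

1.515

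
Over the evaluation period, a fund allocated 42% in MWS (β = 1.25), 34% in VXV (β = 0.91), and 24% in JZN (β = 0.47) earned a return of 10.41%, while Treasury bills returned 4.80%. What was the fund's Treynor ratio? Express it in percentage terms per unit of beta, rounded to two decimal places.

β_P = 0.42×1.25 + 0.34×0.91 + 0.24×0.47 = 0.9472
Treynor = (R_P − R_f) / β_P = (10.41% − 4.80%) / 0.9472 = 5.61% / 0.9472 = 5.92%

5.92%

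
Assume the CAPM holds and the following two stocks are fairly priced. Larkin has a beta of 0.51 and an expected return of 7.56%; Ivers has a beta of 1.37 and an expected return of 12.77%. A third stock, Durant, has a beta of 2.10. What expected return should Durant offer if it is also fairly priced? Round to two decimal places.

MRP (SML slope) = (12.77% − 7.56%) / (1.37 − 0.51) = 5.21% / 0.86 = 6.0581%
R_f (intercept) = 7.56% − 0.51 × 6.0581% = 4.4704%
E(R_Durant) = R_f + β × MRP = 4.4704% + 2.10 × 6.0581% = 17.19%

17.19%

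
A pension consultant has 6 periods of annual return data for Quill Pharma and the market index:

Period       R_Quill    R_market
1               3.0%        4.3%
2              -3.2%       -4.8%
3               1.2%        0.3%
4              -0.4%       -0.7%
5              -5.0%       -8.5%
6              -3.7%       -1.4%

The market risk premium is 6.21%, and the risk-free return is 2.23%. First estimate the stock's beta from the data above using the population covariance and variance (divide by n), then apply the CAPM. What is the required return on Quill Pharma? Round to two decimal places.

Mean R_i = (3.0 − 3.2 + 1.2 − 0.4 − 5.0 − 3.7) / 6 = -1.3500%
Mean R_m = (4.3 − 4.8 + 0.3 − 0.7 − 8.5 − 1.4) / 6 = -1.8000%
Σ(R_i − R̄_i)(R_m − R̄_m) = 62.0000  ⇒  Cov = 62.0000 / 6 = 10.3333
Σ(R_m − R̄_m)² = 96.8800  ⇒  Var(R_m) = 96.8800 / 6 = 16.1467
β = Cov / Var(R_m) = 10.3333 / 16.1467 = 0.6400
E(R) = R_f + β × MRP = 2.23% + 0.6400 × 6.21% = 6.20%

6.20%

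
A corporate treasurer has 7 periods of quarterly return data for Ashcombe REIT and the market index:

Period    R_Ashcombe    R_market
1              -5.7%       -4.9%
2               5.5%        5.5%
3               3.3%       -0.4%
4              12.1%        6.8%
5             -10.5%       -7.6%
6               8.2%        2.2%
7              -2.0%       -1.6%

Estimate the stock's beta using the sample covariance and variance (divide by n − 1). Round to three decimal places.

1.448

Mean R_i = (-5.7 + 5.5 + 3.3 + 12.1 − 10.5 + 8.2 − 2.0) / 7 = 1.5571%
Mean R_m = (-4.9 + 5.5 − 0.4 + 6.8 − 7.6 + 2.2 − 1.6) / 7 = 0.0000%
Σ(R_i − R̄_i)(R_m − R̄_m) = 240.1800  ⇒  Cov = 240.1800 / 6 = 40.0300
Σ(R_m − R̄_m)² = 165.8200  ⇒  Var(R_m) = 165.8200 / 6 = 27.6367
β = Cov / Var(R_m) = 40.0300 / 27.6367 = 1.4484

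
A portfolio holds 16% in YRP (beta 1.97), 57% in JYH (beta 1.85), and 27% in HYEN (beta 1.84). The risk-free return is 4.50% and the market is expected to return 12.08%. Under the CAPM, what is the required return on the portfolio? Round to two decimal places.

18.65%

β_P = Σ w_i β_i = 0.16×1.97 + 0.57×1.85 + 0.27×1.84 = 1.8665
MRP = 12.08% − 4.50% = 7.58%
E(R_P) = R_f + β_P × MRP = 4.50% + 1.8665 × 7.58% = 18.65%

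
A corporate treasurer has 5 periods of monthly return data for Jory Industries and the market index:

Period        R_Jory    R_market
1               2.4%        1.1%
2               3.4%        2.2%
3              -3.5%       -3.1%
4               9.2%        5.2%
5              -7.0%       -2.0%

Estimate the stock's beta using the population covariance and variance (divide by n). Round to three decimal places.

1.797

Mean R_i = (2.4 + 3.4 − 3.5 + 9.2 − 7.0) / 5 = 0.9000%
Mean R_m = (1.1 + 2.2 − 3.1 + 5.2 − 2.0) / 5 = 0.6800%
Σ(R_i − R̄_i)(R_m − R̄_m) = 79.7500  ⇒  Cov = 79.7500 / 5 = 15.9500
Σ(R_m − R̄_m)² = 44.3880  ⇒  Var(R_m) = 44.3880 / 5 = 8.8776
β = Cov / Var(R_m) = 15.9500 / 8.8776 = 1.7967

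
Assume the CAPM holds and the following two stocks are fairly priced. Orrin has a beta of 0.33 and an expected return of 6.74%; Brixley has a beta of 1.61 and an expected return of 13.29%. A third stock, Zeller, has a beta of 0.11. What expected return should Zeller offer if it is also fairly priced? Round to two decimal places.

5.61%

MRP (SML slope) = (13.29% − 6.74%) / (1.61 − 0.33) = 6.55% / 1.28 = 5.1172%
R_f (intercept) = 6.74% − 0.33 × 5.1172% = 5.0513%
E(R_Zeller) = R_f + β × MRP = 5.0513% + 0.11 × 5.1172% = 5.61%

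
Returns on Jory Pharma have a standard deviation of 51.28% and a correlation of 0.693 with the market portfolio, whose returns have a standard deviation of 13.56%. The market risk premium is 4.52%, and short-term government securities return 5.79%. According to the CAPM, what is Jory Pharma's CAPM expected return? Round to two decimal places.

β = ρ × σ_i / σ_m = 0.693 × 51.28% / 13.56% = 2.6207
E(R) = 5.79% + 2.6207 × 4.52% = 17.64%

17.64%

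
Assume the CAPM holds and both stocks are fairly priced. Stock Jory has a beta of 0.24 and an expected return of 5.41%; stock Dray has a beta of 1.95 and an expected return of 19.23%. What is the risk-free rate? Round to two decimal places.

Both satisfy E(R) = R_f + β·MRP, so the slope of the SML is
MRP = (19.23% − 5.41%) / (1.95 − 0.24) = 13.82% / 1.71 = 8.0819%
R_f = E(R_Jory) − β_Jory·MRP = 5.41% − 0.24 × 8.0819% = 3.4703%

3.47%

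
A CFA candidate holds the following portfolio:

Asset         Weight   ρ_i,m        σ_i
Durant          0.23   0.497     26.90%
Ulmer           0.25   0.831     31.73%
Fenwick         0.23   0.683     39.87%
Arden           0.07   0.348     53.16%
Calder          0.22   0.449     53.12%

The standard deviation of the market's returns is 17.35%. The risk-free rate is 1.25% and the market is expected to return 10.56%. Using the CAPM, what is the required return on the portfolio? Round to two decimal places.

13.31%

β_Durant = 0.497 × 26.90% / 17.35% = 0.7706
β_Ulmer = 0.831 × 31.73% / 17.35% = 1.5197
β_Fenwick = 0.683 × 39.87% / 17.35% = 1.5695
β_Arden = 0.348 × 53.16% / 17.35% = 1.0663
β_Calder = 0.449 × 53.12% / 17.35% = 1.3747
β_P = Σ w_i β_i = 0.23×0.7706 + 0.25×1.5197 + 0.23×1.5695 + 0.07×1.0663 + 0.22×1.3747 = 1.2952
MRP = 10.56% − 1.25% = 9.31%
E(R_P) = R_f + β_P × MRP = 1.25% + 1.2952 × 9.31% = 13.31%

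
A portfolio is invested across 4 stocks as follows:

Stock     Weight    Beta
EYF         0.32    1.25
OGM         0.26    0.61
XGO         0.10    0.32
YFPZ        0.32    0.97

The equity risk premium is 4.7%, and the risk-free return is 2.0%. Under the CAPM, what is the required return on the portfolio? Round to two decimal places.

6.23%

β_P = Σ w_i β_i = 0.32×1.25 + 0.26×0.61 + 0.10×0.32 + 0.32×0.97 = 0.9010
E(R_P) = R_f + β_P × MRP = 2.0% + 0.9010 × 4.7% = 6.23%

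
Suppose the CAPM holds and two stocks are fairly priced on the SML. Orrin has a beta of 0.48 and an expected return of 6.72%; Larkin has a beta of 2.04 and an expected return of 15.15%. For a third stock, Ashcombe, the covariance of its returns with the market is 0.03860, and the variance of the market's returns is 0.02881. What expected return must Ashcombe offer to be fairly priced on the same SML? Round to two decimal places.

MRP = (15.15% − 6.72%) / (2.04 − 0.48) = 5.4038%
R_f = 6.72% − 0.48 × 5.4038% = 4.1262%
β_Ashcombe = Cov / Var(R_m) = 0.03860 / 0.02881 = 1.3398
E(R_Ashcombe) = R_f + β × MRP = 4.1262% + 1.3398 × 5.4038% = 11.37%

11.37%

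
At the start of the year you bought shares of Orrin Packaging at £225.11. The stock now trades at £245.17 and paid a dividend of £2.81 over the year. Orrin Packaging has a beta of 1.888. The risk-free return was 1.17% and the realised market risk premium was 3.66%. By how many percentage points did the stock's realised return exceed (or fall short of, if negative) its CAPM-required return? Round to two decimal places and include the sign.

Realised HPR = (P1 + D1 − P0) / P0 = (245.17 + 2.81 − 225.11) / 225.11 = 22.87 / 225.11 = 10.1595%
CAPM required = R_f + β·MRP = 1.17% + 1.888 × 3.66% = 8.08008%
α = realised − required = 10.1595% − 8.08008% = +2.08%

+2.08%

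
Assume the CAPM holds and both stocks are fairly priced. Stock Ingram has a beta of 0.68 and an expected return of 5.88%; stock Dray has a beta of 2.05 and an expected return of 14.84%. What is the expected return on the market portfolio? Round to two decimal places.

7.97%

Both satisfy E(R) = R_f + β·MRP, so the slope of the SML is
MRP = (14.84% − 5.88%) / (2.05 − 0.68) = 8.96% / 1.37 = 6.5401%
R_f = E(R_Ingram) − β_Ingram·MRP = 5.88% − 0.68 × 6.5401% = 1.4327%
E(R_m) = R_f + MRP = 1.4327% + 6.5401% = 7.97%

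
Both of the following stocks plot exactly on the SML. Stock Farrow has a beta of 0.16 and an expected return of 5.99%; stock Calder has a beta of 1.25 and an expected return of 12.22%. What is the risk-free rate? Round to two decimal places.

Both satisfy E(R) = R_f + β·MRP, so the slope of the SML is
MRP = (12.22% − 5.99%) / (1.25 − 0.16) = 6.23% / 1.09 = 5.7156%
R_f = E(R_Farrow) − β_Farrow·MRP = 5.99% − 0.16 × 5.7156% = 5.0755%

5.08%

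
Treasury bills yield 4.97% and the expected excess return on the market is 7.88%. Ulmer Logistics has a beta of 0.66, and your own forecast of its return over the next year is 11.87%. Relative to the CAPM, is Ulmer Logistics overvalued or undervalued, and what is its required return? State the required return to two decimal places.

Required return = R_f + β·MRP = 4.97% + 0.66 × 7.88% = 10.17%
Forecast 11.87% > required 10.17% → the stock plots above the SML → undervalued.

Undervalued; required return 10.17%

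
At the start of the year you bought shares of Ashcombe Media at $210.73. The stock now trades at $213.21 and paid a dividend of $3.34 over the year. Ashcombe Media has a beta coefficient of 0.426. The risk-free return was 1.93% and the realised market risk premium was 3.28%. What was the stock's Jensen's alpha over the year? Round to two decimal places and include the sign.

-0.57%

Realised HPR = (P1 + D1 − P0) / P0 = (213.21 + 3.34 − 210.73) / 210.73 = 5.82 / 210.73 = 2.7618%
CAPM required = R_f + β·MRP = 1.93% + 0.426 × 3.28% = 3.32728%
α = realised − required = 2.7618% − 3.32728% = -0.57%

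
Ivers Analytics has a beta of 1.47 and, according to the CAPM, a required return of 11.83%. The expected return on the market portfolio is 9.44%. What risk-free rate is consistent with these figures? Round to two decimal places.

4.35%

E(R) = R_f + β(E(R_m) − R_f) = R_f(1 − β) + β·E(R_m)
11.83% = R_f × (1 − 1.47) + 1.47 × 9.44%
11.83% = R_f × -0.47 + 13.8768%
R_f = (11.83% − 13.8768%) / -0.47 = 4.35%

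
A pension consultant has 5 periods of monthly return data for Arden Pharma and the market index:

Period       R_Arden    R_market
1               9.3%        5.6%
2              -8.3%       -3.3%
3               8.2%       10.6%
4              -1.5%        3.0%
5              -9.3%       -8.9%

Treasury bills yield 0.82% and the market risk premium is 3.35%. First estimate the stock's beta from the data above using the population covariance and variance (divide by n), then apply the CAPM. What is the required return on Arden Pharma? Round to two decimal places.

Mean R_i = (9.3 − 8.3 + 8.2 − 1.5 − 9.3) / 5 = -0.3200%
Mean R_m = (5.6 − 3.3 + 10.6 + 3.0 − 8.9) / 5 = 1.4000%
Σ(R_i − R̄_i)(R_m − R̄_m) = 246.9000  ⇒  Cov = 246.9000 / 5 = 49.3800
Σ(R_m − R̄_m)² = 233.0200  ⇒  Var(R_m) = 233.0200 / 5 = 46.6040
β = Cov / Var(R_m) = 49.3800 / 46.6040 = 1.0596
E(R) = R_f + β × MRP = 0.82% + 1.0596 × 3.35% = 4.37%

4.37%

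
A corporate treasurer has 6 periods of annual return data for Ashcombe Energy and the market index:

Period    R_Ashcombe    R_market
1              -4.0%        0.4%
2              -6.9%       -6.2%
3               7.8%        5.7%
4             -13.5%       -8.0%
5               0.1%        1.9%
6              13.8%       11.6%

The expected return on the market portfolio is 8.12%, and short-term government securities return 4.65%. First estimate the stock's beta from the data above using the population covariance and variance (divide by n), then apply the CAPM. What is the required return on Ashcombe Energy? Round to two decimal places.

Mean R_i = (-4.0 − 6.9 + 7.8 − 13.5 + 0.1 + 13.8) / 6 = -0.4500%
Mean R_m = (0.4 − 6.2 + 5.7 − 8.0 + 1.9 + 11.6) / 6 = 0.9000%
Σ(R_i − R̄_i)(R_m − R̄_m) = 356.3400  ⇒  Cov = 356.3400 / 6 = 59.3900
Σ(R_m − R̄_m)² = 268.4000  ⇒  Var(R_m) = 268.4000 / 6 = 44.7333
β = Cov / Var(R_m) = 59.3900 / 44.7333 = 1.3276
MRP = 8.12% − 4.65% = 3.47%
E(R) = R_f + β × MRP = 4.65% + 1.3276 × 3.47% = 9.26%

9.26%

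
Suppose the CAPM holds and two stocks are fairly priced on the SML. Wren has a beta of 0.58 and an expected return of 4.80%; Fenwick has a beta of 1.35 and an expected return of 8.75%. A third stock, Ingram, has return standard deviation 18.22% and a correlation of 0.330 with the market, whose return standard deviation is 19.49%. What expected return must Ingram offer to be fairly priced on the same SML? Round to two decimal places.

MRP = (8.75% − 4.80%) / (1.35 − 0.58) = 5.1299%
R_f = 4.80% − 0.58 × 5.1299% = 1.8247%
β_Ingram = ρ·σ_i/σ_m = 0.330 × 18.22 / 19.49 = 0.3085
E(R_Ingram) = R_f + β × MRP = 1.8247% + 0.3085 × 5.1299% = 3.41%

3.41%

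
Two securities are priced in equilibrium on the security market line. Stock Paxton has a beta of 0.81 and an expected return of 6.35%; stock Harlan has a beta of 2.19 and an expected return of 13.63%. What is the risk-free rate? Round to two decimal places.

Both satisfy E(R) = R_f + β·MRP, so the slope of the SML is
MRP = (13.63% − 6.35%) / (2.19 − 0.81) = 7.28% / 1.38 = 5.2754%
R_f = E(R_Paxton) − β_Paxton·MRP = 6.35% − 0.81 × 5.2754% = 2.0769%

2.08%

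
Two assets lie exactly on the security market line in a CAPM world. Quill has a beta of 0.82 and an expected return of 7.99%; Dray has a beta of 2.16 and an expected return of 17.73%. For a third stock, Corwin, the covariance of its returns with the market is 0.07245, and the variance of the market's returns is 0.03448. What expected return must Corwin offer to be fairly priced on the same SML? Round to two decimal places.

MRP = (17.73% − 7.99%) / (2.16 − 0.82) = 7.2687%
R_f = 7.99% − 0.82 × 7.2687% = 2.0297%
β_Corwin = Cov / Var(R_m) = 0.07245 / 0.03448 = 2.1012
E(R_Corwin) = R_f + β × MRP = 2.0297% + 2.1012 × 7.2687% = 17.30%

17.30%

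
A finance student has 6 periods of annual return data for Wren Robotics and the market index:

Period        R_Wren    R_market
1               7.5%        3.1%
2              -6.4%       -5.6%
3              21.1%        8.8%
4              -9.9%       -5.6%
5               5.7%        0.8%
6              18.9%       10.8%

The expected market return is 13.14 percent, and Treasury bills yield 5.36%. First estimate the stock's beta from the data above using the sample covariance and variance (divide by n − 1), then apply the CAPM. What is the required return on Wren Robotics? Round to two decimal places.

19.30%

Mean R_i = (7.5 − 6.4 + 21.1 − 9.9 + 5.7 + 18.9) / 6 = 6.1500%
Mean R_m = (3.1 − 5.6 + 8.8 − 5.6 + 0.8 + 10.8) / 6 = 2.0500%
Σ(R_i − R̄_i)(R_m − R̄_m) = 433.2450  ⇒  Cov = 433.2450 / 5 = 86.6490
Σ(R_m − R̄_m)² = 241.8350  ⇒  Var(R_m) = 241.8350 / 5 = 48.3670
β = Cov / Var(R_m) = 86.6490 / 48.3670 = 1.7915
MRP = 13.14% − 5.36% = 7.78%
E(R) = R_f + β × MRP = 5.36% + 1.7915 × 7.78% = 19.30%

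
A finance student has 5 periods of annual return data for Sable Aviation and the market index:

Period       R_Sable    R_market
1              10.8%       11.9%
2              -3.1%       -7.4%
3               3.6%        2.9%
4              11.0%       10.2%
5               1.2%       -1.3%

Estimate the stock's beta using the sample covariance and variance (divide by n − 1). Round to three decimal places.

0.761

Mean R_i = (10.8 − 3.1 + 3.6 + 11.0 + 1.2) / 5 = 4.7000%
Mean R_m = (11.9 − 7.4 + 2.9 + 10.2 − 1.3) / 5 = 3.2600%
Σ(R_i − R̄_i)(R_m − R̄_m) = 195.9300  ⇒  Cov = 195.9300 / 4 = 48.9825
Σ(R_m − R̄_m)² = 257.3720  ⇒  Var(R_m) = 257.3720 / 4 = 64.3430
β = Cov / Var(R_m) = 48.9825 / 64.3430 = 0.7613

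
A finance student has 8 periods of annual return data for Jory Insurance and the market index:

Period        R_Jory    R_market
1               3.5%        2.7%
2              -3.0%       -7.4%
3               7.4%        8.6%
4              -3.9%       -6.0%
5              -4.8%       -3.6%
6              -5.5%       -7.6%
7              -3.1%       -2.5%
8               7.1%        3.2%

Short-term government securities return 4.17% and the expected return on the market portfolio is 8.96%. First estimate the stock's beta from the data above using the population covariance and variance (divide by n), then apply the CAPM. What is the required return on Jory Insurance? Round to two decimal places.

Mean R_i = (3.5 − 3.0 + 7.4 − 3.9 − 4.8 − 5.5 − 3.1 + 7.1) / 8 = -0.2875%
Mean R_m = (2.7 − 7.4 + 8.6 − 6.0 − 3.6 − 7.6 − 2.5 + 3.2) / 8 = -1.5750%
Σ(R_i − R̄_i)(R_m − R̄_m) = 204.6175  ⇒  Cov = 204.6175 / 8 = 25.5772
Σ(R_m − R̄_m)² = 239.3750  ⇒  Var(R_m) = 239.3750 / 8 = 29.9219
β = Cov / Var(R_m) = 25.5772 / 29.9219 = 0.8548
MRP = 8.96% − 4.17% = 4.79%
E(R) = R_f + β × MRP = 4.17% + 0.8548 × 4.79% = 8.26%

8.26%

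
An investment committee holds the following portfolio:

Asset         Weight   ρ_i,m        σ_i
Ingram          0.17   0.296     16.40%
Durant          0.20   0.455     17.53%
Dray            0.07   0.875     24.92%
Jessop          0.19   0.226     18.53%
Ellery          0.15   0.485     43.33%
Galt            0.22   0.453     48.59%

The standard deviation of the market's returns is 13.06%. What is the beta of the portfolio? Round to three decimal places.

0.975

β_Ingram = 0.296 × 16.40% / 13.06% = 0.3717
β_Durant = 0.455 × 17.53% / 13.06% = 0.6107
β_Dray = 0.875 × 24.92% / 13.06% = 1.6696
β_Jessop = 0.226 × 18.53% / 13.06% = 0.3207
β_Ellery = 0.485 × 43.33% / 13.06% = 1.6091
β_Galt = 0.453 × 48.59% / 13.06% = 1.6854
β_P = Σ w_i β_i = 0.17×0.3717 + 0.20×0.6107 + 0.07×1.6696 + 0.19×0.3207 + 0.15×1.6091 + 0.22×1.6854 = 0.9753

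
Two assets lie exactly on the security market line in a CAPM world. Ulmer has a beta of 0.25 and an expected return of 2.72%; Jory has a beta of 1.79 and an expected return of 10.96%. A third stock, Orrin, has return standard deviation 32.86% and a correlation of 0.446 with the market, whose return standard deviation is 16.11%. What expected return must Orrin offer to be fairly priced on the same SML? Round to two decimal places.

MRP = (10.96% − 2.72%) / (1.79 − 0.25) = 5.3506%
R_f = 2.72% − 0.25 × 5.3506% = 1.3824%
β_Orrin = ρ·σ_i/σ_m = 0.446 × 32.86 / 16.11 = 0.9097
E(R_Orrin) = R_f + β × MRP = 1.3824% + 0.9097 × 5.3506% = 6.25%

6.25%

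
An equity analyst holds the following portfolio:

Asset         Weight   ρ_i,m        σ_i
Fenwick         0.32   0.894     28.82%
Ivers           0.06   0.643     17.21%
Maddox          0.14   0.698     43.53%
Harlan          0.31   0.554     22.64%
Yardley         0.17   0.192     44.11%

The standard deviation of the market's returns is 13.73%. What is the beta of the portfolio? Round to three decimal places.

1.347

β_Fenwick = 0.894 × 28.82% / 13.73% = 1.8766
β_Ivers = 0.643 × 17.21% / 13.73% = 0.8060
β_Maddox = 0.698 × 43.53% / 13.73% = 2.2130
β_Harlan = 0.554 × 22.64% / 13.73% = 0.9135
β_Yardley = 0.192 × 44.11% / 13.73% = 0.6168
β_P = Σ w_i β_i = 0.32×1.8766 + 0.06×0.8060 + 0.14×2.2130 + 0.31×0.9135 + 0.17×0.6168 = 1.3467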